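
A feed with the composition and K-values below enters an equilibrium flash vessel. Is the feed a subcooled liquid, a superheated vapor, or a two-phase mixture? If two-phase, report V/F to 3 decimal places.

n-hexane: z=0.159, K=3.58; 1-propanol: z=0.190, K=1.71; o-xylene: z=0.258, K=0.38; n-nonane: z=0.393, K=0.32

two-phase, V/F = 0.095

ΣzᵢKᵢ = 1.118; Σzᵢ/Kᵢ = 2.063.
Both exceed 1, so a two-phase solution exists.
Iterate (Newton) starting at ψ = 0.58:
  ψ = 0.580: g = -0.4312, g' = -0.955 → ψ = 0.129
  ψ = 0.129: g = -0.0350, g' = -1.012 → ψ = 0.094
  ψ = 0.094: g = 0.0013, g' = -1.089 → ψ = 0.095
Converged at ψ = 0.095.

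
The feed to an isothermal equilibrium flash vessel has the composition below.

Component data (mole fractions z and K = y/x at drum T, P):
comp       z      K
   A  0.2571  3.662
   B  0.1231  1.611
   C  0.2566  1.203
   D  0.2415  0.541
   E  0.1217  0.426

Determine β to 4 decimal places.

β = 0.8201

Material balance + equilibrium reduce to Σ zᵢ(Kᵢ−1)/(1+β(Kᵢ−1)) = 0.
Check two-phase: ΣzᵢKᵢ = 1.6310 > 1 and Σzᵢ/Kᵢ = 1.0920 > 1, so g(0) = 0.6310 > 0 and g(1) = -0.0920 < 0.
Newton–Raphson from β = 0.5:
  β = 0.5000: g = 0.15667, g' = -0.5356 → β = 0.7925
  β = 0.7925: g = 0.01324, g' = -0.4778 → β = 0.8203
  β = 0.8203: g = -0.00005, g' = -0.4820 → β = 0.8201
Converged at β = 0.8201.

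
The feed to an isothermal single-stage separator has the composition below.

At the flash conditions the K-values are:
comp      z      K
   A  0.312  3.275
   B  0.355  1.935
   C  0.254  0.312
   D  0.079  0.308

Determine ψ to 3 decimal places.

Let ψ = V/F and solve Σ zᵢ(Kᵢ−1)/(1+ψ(Kᵢ−1)) = 0.
Feasibility: ΣzᵢKᵢ = 1.812, Σzᵢ/Kᵢ = 1.349 — both > 1, two phases present.
Newton–Raphson from ψ = 0.53:
  ψ = 0.530: g = 0.1824, g' = -0.863 → ψ = 0.741
  ψ = 0.741: g = -0.0087, g' = -0.992 → ψ = 0.733
Converged at ψ = 0.733.

ψ = 0.733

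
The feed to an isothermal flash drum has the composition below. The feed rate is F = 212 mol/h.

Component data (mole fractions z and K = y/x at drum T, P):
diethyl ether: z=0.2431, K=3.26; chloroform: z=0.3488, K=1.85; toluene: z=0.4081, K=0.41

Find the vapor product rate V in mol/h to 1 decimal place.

V = 144.9 mol/h

Rachford–Rice: g(β) = Σ zᵢ(Kᵢ−1)/(1+β(Kᵢ−1)) = 0.
Check two-phase: ΣzᵢKᵢ = 1.6051 > 1 and Σzᵢ/Kᵢ = 1.2585 > 1, so g(0) = 0.6051 > 0 and g(1) = -0.2585 < 0.
Iterate (Newton) starting at β = 0.4:
  β = 0.4000: g = 0.19465, g' = -0.7262 → β = 0.6680
  β = 0.6680: g = 0.01060, g' = -0.6867 → β = 0.6835
  β = 0.6835: g = -0.00004, g' = -0.6915 → β = 0.6834
Converged at β = 0.6834.
Then V = β·F = 0.6834·212 = 144.9 mol/h and L = F − V = 67.1 mol/h.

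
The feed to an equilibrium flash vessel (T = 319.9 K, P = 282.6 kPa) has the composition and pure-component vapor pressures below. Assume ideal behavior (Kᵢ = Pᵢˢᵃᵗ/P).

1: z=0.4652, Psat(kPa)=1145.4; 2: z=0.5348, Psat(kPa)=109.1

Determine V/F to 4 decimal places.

V/F = 0.5826

Raoult's law: Kᵢ = Pᵢˢᵃᵗ/P = Pᵢˢᵃᵗ/282.6.
  K_1 = 1145.4/282.6 = 4.053079, K_2 = 109.1/282.6 = 0.386058
Rachford–Rice: g(V/F) = Σ zᵢ(Kᵢ−1)/(1+V/F(Kᵢ−1)) = 0.
g(0) = ΣzᵢKᵢ − 1 = 1.0920 and g(1) = 1 − Σzᵢ/Kᵢ = -0.5001, so a root lies in (0, 1).
Binary case is linear: z₁(K₁−1)(1+V/F(K₂−1)) + z₂(K₂−1)(1+V/F(K₁−1)) = 0
⇒ V/F = [z₁(K₁−1)+z₂(K₂−1)] / [−(K₁−1)(K₂−1)] = 1.09196/1.87441 = 0.5826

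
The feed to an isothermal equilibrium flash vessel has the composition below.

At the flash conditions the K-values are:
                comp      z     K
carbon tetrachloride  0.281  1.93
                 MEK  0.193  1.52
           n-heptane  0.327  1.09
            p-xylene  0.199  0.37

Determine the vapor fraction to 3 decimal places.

Rachford–Rice: g(ψ) = Σ zᵢ(Kᵢ−1)/(1+ψ(Kᵢ−1)) = 0.
Check two-phase: ΣzᵢKᵢ = 1.266 > 1 and Σzᵢ/Kᵢ = 1.110 > 1, so g(0) = 0.266 > 0 and g(1) = -0.110 < 0.
Iterate (Newton) starting at ψ = 0.5:
  ψ = 0.500: g = 0.1032, g' = -0.317 → ψ = 0.826
  ψ = 0.826: g = -0.0158, g' = -0.449 → ψ = 0.790
  ψ = 0.790: g = -0.0005, g' = -0.423 → ψ = 0.789
Converged at ψ = 0.789.

ψ = 0.789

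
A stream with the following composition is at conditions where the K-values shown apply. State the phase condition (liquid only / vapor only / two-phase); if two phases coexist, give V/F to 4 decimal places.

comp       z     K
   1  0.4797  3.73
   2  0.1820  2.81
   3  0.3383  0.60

vapor only

ΣzᵢKᵢ = 2.5037; Σzᵢ/Kᵢ = 0.7572.
Since Σzᵢ/Kᵢ < 1 the mixture is above its dew point — single vapor phase.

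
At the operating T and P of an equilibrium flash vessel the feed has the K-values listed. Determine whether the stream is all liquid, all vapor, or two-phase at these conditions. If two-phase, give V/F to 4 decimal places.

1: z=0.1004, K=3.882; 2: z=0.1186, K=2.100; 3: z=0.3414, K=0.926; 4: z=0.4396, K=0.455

ΣzᵢKᵢ = 1.1550; Σzᵢ/Kᵢ = 1.4172.
Both exceed 1, so a two-phase solution exists.
Let ψ = V/F and solve Σ zᵢ(Kᵢ−1)/(1+ψ(Kᵢ−1)) = 0.
Iterate (Newton) starting at ψ = 0.35:
  ψ = 0.3500: g = -0.08374, g' = -0.4828 → ψ = 0.1766
  ψ = 0.1766: g = 0.01033, g' = -0.6287 → ψ = 0.1930
  ψ = 0.1930: g = 0.00018, g' = -0.6070 → ψ = 0.1933
Converged at ψ = 0.1933.

two-phase, V/F = 0.1933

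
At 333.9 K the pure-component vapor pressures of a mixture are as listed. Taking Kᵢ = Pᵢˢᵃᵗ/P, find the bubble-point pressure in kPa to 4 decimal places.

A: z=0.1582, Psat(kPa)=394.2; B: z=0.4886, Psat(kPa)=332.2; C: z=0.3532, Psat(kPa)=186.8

At the bubble point ψ → 0, so ΣzᵢKᵢ = 1 with Kᵢ = Pᵢˢᵃᵗ/P ⇒ P = ΣzᵢPᵢˢᵃᵗ.
P = 0.1582·394.2 + 0.4886·332.2 + 0.3532·186.8 = 290.6531 kPa

Pbub = 290.6531 kPa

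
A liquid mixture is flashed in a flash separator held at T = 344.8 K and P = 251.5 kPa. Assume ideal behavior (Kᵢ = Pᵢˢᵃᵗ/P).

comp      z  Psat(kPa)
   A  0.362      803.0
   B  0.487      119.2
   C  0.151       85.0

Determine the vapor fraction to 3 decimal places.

Raoult's law: Kᵢ = Pᵢˢᵃᵗ/P = Pᵢˢᵃᵗ/251.5.
  K_A = 803.0/251.5 = 3.19284, K_B = 119.2/251.5 = 0.47396, K_C = 85.0/251.5 = 0.33797
Material balance + equilibrium reduce to Σ zᵢ(Kᵢ−1)/(1+ψ(Kᵢ−1)) = 0.
Check two-phase: ΣzᵢKᵢ = 1.438 > 1 and Σzᵢ/Kᵢ = 1.588 > 1, so g(0) = 0.438 > 0 and g(1) = -0.588 < 0.
Newton iteration, ψ⁰ = 0.65:
  ψ = 0.650: g = -0.2375, g' = -0.811 → ψ = 0.357
  ψ = 0.357: g = -0.0012, g' = -0.865 → ψ = 0.356
Converged at ψ = 0.356.

ψ = 0.356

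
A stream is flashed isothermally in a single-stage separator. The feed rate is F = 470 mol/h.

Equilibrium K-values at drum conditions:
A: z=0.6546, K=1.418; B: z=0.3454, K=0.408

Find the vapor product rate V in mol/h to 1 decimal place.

Binary case is linear: z₁(K₁−1)(1+ψ(K₂−1)) + z₂(K₂−1)(1+ψ(K₁−1)) = 0
⇒ ψ = [z₁(K₁−1)+z₂(K₂−1)] / [−(K₁−1)(K₂−1)] = 0.06915/0.24746 = 0.2794
Then V = ψ·F = 0.2794·470 = 131.3 mol/h and L = F − V = 338.7 mol/h.

V = 131.3 mol/h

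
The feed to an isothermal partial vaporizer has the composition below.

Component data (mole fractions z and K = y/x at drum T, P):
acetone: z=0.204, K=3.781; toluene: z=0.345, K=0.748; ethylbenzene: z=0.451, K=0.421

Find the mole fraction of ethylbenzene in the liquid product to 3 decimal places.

x_ethylbenzene = 0.502

Iterate (Newton) starting at V/F = 0.63:
  V/F = 0.630: g = -0.3083, g' = -0.614 → V/F = 0.128
  V/F = 0.128: g = 0.0466, g' = -1.058 → V/F = 0.172
  V/F = 0.172: g = 0.0029, g' = -0.932 → V/F = 0.175
Converged at V/F = 0.175.
Compositions from xᵢ = zᵢ/(1+V/F(Kᵢ−1)), yᵢ = Kᵢxᵢ:
  acetone: x = 0.137, y = 0.519
  toluene: x = 0.361, y = 0.270
  ethylbenzene: x = 0.502, y = 0.211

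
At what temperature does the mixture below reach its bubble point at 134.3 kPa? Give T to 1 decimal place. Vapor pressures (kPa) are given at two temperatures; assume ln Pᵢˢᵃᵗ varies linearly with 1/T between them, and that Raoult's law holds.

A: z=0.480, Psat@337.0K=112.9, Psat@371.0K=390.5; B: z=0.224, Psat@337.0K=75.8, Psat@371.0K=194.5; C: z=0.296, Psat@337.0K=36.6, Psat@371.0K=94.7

T = 350.9 K

Bubble-point temperature: ΣzᵢPᵢˢᵃᵗ(T) = P. Interpolate ln Pᵢˢᵃᵗ = aᵢ + bᵢ/T.
  T = 337.0 K: ΣzᵢPᵢˢᵃᵗ = 82.00 kPa
  T = 371.0 K: ΣzᵢPᵢˢᵃᵗ = 259.04 kPa
  T = 354.0 K: ΣzᵢPᵢˢᵃᵗ = 149.48 kPa
  T = 345.5 K: ΣzᵢPᵢˢᵃᵗ = 111.47 kPa
  T = 349.8 K: ΣzᵢPᵢˢᵃᵗ = 129.52 kPa
  T = 351.9 K: ΣzᵢPᵢˢᵃᵗ = 139.20 kPa
  T = 350.9 K: ΣzᵢPᵢˢᵃᵗ = 134.51 kPa
Interpolating between 349.8 K and 350.9 K gives T ≈ 350.9 K.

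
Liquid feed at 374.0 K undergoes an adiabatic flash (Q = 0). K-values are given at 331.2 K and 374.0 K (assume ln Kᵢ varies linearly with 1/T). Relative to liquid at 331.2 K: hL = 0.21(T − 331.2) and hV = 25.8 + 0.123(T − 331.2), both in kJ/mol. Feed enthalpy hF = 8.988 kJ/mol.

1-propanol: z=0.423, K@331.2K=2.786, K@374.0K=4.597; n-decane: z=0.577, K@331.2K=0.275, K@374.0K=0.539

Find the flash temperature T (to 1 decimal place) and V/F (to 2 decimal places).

T = 336.3 K, V/F = 0.31

Adiabatic flash: solve Rachford–Rice at each trial T, then check hF = ψ·hV(T) + (1−ψ)·hL(T).
  T = 331.2 K: K = (2.786, 0.275), RR gives ψ = 0.260, H_out = 6.718 kJ/mol
  T = 374.0 K: K = (4.597, 0.539), RR gives ψ = 0.757, H_out = 25.703 kJ/mol
  T = 352.6 K: K = (3.634, 0.393), RR gives ψ = 0.478, H_out = 15.929 kJ/mol
  T = 341.9 K: K = (3.195, 0.331), RR gives ψ = 0.369, H_out = 11.424 kJ/mol
  T = 336.5 K: K = (2.985, 0.302), RR gives ψ = 0.315, H_out = 9.096 kJ/mol
  T = 333.9 K: K = (2.886, 0.288), RR gives ψ = 0.289, H_out = 7.944 kJ/mol
  T = 335.2 K: K = (2.935, 0.295), RR gives ψ = 0.302, H_out = 8.523 kJ/mol
Linear interpolation between T = 335.2 (H_out = 8.523) and T = 336.5 (H_out = 9.096) on hF = 8.988 gives T ≈ 336.3 K, at which ψ = 0.31.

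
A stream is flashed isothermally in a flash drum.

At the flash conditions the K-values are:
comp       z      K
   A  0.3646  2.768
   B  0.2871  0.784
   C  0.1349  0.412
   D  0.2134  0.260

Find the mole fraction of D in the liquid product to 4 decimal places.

x_D = 0.2953

Rachford–Rice: g(ψ) = Σ zᵢ(Kᵢ−1)/(1+ψ(Kᵢ−1)) = 0.
Check two-phase: ΣzᵢKᵢ = 1.3454 > 1 and Σzᵢ/Kᵢ = 1.6461 > 1, so g(0) = 0.3454 > 0 and g(1) = -0.6461 < 0.
Iterate (Newton) starting at ψ = 0.69:
  ψ = 0.6900: g = -0.23865, g' = -0.8697 → ψ = 0.4156
  ψ = 0.4156: g = -0.02958, g' = -0.7203 → ψ = 0.3745
  ψ = 0.3745: g = 0.00015, g' = -0.7287 → ψ = 0.3747
Converged at ψ = 0.3747.
Compositions from xᵢ = zᵢ/(1+ψ(Kᵢ−1)), yᵢ = Kᵢxᵢ:
  A: x = 0.2193, y = 0.6070
  B: x = 0.3124, y = 0.2449
  C: x = 0.1730, y = 0.0713
  D: x = 0.2953, y = 0.0768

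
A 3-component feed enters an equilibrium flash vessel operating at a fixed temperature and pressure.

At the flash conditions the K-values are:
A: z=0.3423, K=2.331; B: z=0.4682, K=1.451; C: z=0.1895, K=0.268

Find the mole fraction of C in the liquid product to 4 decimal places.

Material balance + equilibrium reduce to Σ zᵢ(Kᵢ−1)/(1+β(Kᵢ−1)) = 0.
Check two-phase: ΣzᵢKᵢ = 1.5280 > 1 and Σzᵢ/Kᵢ = 1.1766 > 1, so g(0) = 0.5280 > 0 and g(1) = -0.1766 < 0.
Iterate (Newton) starting at β = 0.5:
  β = 0.5000: g = 0.22706, g' = -0.5346 → β = 0.9247
  β = 0.9247: g = -0.07606, g' = -1.1419 → β = 0.8581
  β = 0.8581: g = -0.00809, g' = -0.9159 → β = 0.8493
  β = 0.8493: g = -0.00010, g' = -0.8928 → β = 0.8492
Converged at β = 0.8492.
Compositions from xᵢ = zᵢ/(1+β(Kᵢ−1)), yᵢ = Kᵢxᵢ:
  A: x = 0.1607, y = 0.3746
  B: x = 0.3385, y = 0.4912
  C: x = 0.5008, y = 0.1342

x_C = 0.5008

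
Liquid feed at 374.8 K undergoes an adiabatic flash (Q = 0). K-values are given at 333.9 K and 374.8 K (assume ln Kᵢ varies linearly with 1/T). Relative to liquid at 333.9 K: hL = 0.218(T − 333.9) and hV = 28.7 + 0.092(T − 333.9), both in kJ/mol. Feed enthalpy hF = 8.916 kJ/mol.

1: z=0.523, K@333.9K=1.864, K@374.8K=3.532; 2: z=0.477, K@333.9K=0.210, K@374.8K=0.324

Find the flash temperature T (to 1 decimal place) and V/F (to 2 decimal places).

Adiabatic flash: solve Rachford–Rice at each trial T, then check hF = ψ·hV(T) + (1−ψ)·hL(T).
  T = 333.9 K: K = (1.864, 0.210), RR gives ψ = 0.110, H_out = 3.155 kJ/mol
  T = 374.8 K: K = (3.532, 0.324), RR gives ψ = 0.585, H_out = 22.698 kJ/mol
  T = 354.4 K: K = (2.616, 0.264), RR gives ψ = 0.416, H_out = 15.324 kJ/mol
  T = 344.1 K: K = (2.217, 0.236), RR gives ψ = 0.293, H_out = 10.255 kJ/mol
  T = 339.0 K: K = (2.036, 0.223), RR gives ψ = 0.212, H_out = 7.074 kJ/mol
  T = 341.6 K: K = (2.127, 0.230), RR gives ψ = 0.256, H_out = 8.770 kJ/mol
  T = 342.9 K: K = (2.174, 0.233), RR gives ψ = 0.276, H_out = 9.558 kJ/mol
Linear interpolation between T = 341.6 (H_out = 8.770) and T = 342.9 (H_out = 9.558) on hF = 8.916 gives T ≈ 341.8 K, at which ψ = 0.26.

T = 341.8 K, V/F = 0.26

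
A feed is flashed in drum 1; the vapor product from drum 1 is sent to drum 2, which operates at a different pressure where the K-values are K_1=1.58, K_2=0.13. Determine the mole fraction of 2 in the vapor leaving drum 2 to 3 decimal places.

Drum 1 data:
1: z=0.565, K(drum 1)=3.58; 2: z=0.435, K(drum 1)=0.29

Drum 1:
Rachford–Rice: g(ψ₁) = Σ zᵢ(Kᵢ−1)/(1+ψ₁(Kᵢ−1)) = 0.
Check two-phase: ΣzᵢKᵢ = 2.149 > 1 and Σzᵢ/Kᵢ = 1.658 > 1, so g(0) = 1.149 > 0 and g(1) = -0.658 < 0.
Binary case is linear: z₁(K₁−1)(1+ψ₁(K₂−1)) + z₂(K₂−1)(1+ψ₁(K₁−1)) = 0
⇒ ψ₁ = [z₁(K₁−1)+z₂(K₂−1)] / [−(K₁−1)(K₂−1)] = 1.1488/1.8318 = 0.627
Drum-1 compositions:
  1: x = 0.216, y = 0.773
  2: x = 0.784, y = 0.227
Drum-2 feed = drum-1 vapor: z₂ = (0.7726, 0.2274).
Drum 2:
Rachford–Rice: g(ψ₂) = Σ zᵢ(Kᵢ−1)/(1+ψ₂(Kᵢ−1)) = 0.
g(0) = ΣzᵢKᵢ − 1 = 0.250 and g(1) = 1 − Σzᵢ/Kᵢ = -1.238, so a root lies in (0, 1).
Iterate (Newton) starting at ψ₂ = 0.46:
  ψ₂ = 0.460: g = 0.0239, g' = -0.640 → ψ₂ = 0.497
  ψ₂ = 0.497: g = -0.0009, g' = -0.691 → ψ₂ = 0.496
Converged at ψ₂ = 0.496.
  1: x = 0.600, y = 0.948
  2: x = 0.400, y = 0.052

y_2 (drum 2) = 0.052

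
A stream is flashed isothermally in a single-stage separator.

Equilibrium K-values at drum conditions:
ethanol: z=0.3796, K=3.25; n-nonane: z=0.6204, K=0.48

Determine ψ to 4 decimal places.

ψ = 0.4543

Iterate (Newton) starting at ψ = 0.5:
  ψ = 0.5000: g = -0.03403, g' = -0.7319 → ψ = 0.4535
  ψ = 0.4535: g = 0.00057, g' = -0.7581 → ψ = 0.4543
Converged at ψ = 0.4543.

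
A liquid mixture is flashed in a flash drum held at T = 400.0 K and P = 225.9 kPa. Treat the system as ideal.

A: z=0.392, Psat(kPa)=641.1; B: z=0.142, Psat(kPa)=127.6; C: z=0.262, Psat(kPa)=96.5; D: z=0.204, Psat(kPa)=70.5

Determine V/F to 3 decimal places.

Raoult's law: Kᵢ = Pᵢˢᵃᵗ/P = Pᵢˢᵃᵗ/225.9.
  K_A = 641.1/225.9 = 2.83798, K_B = 127.6/225.9 = 0.56485, K_C = 96.5/225.9 = 0.42718, K_D = 70.5/225.9 = 0.31208
Material balance + equilibrium reduce to Σ zᵢ(Kᵢ−1)/(1+V/F(Kᵢ−1)) = 0.
Check two-phase: ΣzᵢKᵢ = 1.368 > 1 and Σzᵢ/Kᵢ = 1.657 > 1, so g(0) = 0.368 > 0 and g(1) = -0.657 < 0.
Newton–Raphson from V/F = 0.5:
  V/F = 0.500: g = -0.1277, g' = -0.797 → V/F = 0.340
  V/F = 0.340: g = 0.0016, g' = -0.836 → V/F = 0.342
Converged at V/F = 0.342.

V/F = 0.342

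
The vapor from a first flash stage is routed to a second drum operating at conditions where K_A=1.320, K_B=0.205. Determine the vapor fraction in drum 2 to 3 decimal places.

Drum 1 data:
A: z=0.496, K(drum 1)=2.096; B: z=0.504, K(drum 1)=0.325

Drum 1:
Rachford–Rice: g(ψ₁) = Σ zᵢ(Kᵢ−1)/(1+ψ₁(Kᵢ−1)) = 0.
Check two-phase: ΣzᵢKᵢ = 1.203 > 1 and Σzᵢ/Kᵢ = 1.787 > 1, so g(0) = 0.203 > 0 and g(1) = -0.787 < 0.
Binary case is linear: z₁(K₁−1)(1+ψ₁(K₂−1)) + z₂(K₂−1)(1+ψ₁(K₁−1)) = 0
⇒ ψ₁ = [z₁(K₁−1)+z₂(K₂−1)] / [−(K₁−1)(K₂−1)] = 0.2034/0.7398 = 0.275
Drum-1 compositions:
  A: x = 0.381, y = 0.799
  B: x = 0.619, y = 0.201
Drum-2 feed = drum-1 vapor: z₂ = (0.7989, 0.2011).
Drum 2:
Rachford–Rice: g(ψ₂) = Σ zᵢ(Kᵢ−1)/(1+ψ₂(Kᵢ−1)) = 0.
Check two-phase: ΣzᵢKᵢ = 1.096 > 1 and Σzᵢ/Kᵢ = 1.586 > 1, so g(0) = 0.096 > 0 and g(1) = -0.586 < 0.
Binary case is linear: z₁(K₁−1)(1+ψ₂(K₂−1)) + z₂(K₂−1)(1+ψ₂(K₁−1)) = 0
⇒ ψ₂ = [z₁(K₁−1)+z₂(K₂−1)] / [−(K₁−1)(K₂−1)] = 0.0957/0.2544 = 0.376
  A: x = 0.713, y = 0.941
  B: x = 0.287, y = 0.059

V/F (drum 2) = 0.376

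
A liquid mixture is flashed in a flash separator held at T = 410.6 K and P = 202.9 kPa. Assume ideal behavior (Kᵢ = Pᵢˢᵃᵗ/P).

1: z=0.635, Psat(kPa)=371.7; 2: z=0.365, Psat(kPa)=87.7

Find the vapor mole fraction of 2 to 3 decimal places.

Raoult's law: Kᵢ = Pᵢˢᵃᵗ/P = Pᵢˢᵃᵗ/202.9.
  K_1 = 371.7/202.9 = 1.83194, K_2 = 87.7/202.9 = 0.43223
Binary case is linear: z₁(K₁−1)(1+ψ(K₂−1)) + z₂(K₂−1)(1+ψ(K₁−1)) = 0
⇒ ψ = [z₁(K₁−1)+z₂(K₂−1)] / [−(K₁−1)(K₂−1)] = 0.3210/0.4723 = 0.680
Compositions from xᵢ = zᵢ/(1+ψ(Kᵢ−1)), yᵢ = Kᵢxᵢ:
  1: x = 0.406, y = 0.743
  2: x = 0.594, y = 0.257

y_2 = 0.257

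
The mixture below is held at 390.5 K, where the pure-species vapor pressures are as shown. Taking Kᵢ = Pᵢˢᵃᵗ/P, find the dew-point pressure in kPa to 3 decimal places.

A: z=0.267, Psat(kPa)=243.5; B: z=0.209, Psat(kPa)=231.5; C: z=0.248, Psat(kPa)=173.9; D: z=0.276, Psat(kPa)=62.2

At the dew point ψ → 1, so Σzᵢ/Kᵢ = 1 with Kᵢ = Pᵢˢᵃᵗ/P ⇒ 1/P = Σzᵢ/Pᵢˢᵃᵗ.
1/P = 0.267/243.5 + 0.209/231.5 + 0.248/173.9 + 0.276/62.2 = 0.007863 ⇒ P = 127.182 kPa

Pdew = 127.182 kPa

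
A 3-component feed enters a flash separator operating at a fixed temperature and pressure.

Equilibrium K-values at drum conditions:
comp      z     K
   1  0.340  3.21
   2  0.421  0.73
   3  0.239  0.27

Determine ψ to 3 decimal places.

ψ = 0.433

Iterate (Newton) starting at ψ = 0.32:
  ψ = 0.320: g = 0.0881, g' = -0.823 → ψ = 0.427
  ψ = 0.427: g = 0.0047, g' = -0.748 → ψ = 0.433
Converged at ψ = 0.433.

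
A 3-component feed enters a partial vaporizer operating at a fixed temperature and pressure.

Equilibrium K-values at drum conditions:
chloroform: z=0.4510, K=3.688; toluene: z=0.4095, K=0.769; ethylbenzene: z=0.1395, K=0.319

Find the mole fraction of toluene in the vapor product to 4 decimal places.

y_toluene = 0.3959

Let ψ = V/F and solve Σ zᵢ(Kᵢ−1)/(1+ψ(Kᵢ−1)) = 0.
Check two-phase: ΣzᵢKᵢ = 2.0227 > 1 and Σzᵢ/Kᵢ = 1.0921 > 1, so g(0) = 1.0227 > 0 and g(1) = -0.0921 < 0.
Newton iteration, ψ⁰ = 0.5:
  ψ = 0.5000: g = 0.26619, g' = -0.7698 → ψ = 0.8458
  ψ = 0.8458: g = 0.02871, g' = -0.6977 → ψ = 0.8870
  ψ = 0.8870: g = -0.00066, g' = -0.7317 → ψ = 0.8861
Converged at ψ = 0.8861.
Compositions from xᵢ = zᵢ/(1+ψ(Kᵢ−1)), yᵢ = Kᵢxᵢ:
  chloroform: x = 0.1334, y = 0.4918
  toluene: x = 0.5149, y = 0.3959
  ethylbenzene: x = 0.3517, y = 0.1122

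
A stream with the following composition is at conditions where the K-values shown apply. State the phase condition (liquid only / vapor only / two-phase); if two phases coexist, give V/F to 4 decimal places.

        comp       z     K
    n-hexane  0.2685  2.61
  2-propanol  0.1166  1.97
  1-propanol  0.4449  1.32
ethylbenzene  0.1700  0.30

two-phase, V/F = 0.9315

ΣzᵢKᵢ = 1.5688; Σzᵢ/Kᵢ = 1.0658.
Both exceed 1, so a two-phase solution exists.
Rachford–Rice: g(ψ) = Σ zᵢ(Kᵢ−1)/(1+ψ(Kᵢ−1)) = 0.
Newton–Raphson from ψ = 0.32:
  ψ = 0.3200: g = 0.34740, g' = -0.5429 → ψ = 0.9600
  ψ = 0.9600: g = -0.02547, g' = -0.9376 → ψ = 0.9328
  ψ = 0.9328: g = -0.00109, g' = -0.8601 → ψ = 0.9315
Converged at ψ = 0.9315.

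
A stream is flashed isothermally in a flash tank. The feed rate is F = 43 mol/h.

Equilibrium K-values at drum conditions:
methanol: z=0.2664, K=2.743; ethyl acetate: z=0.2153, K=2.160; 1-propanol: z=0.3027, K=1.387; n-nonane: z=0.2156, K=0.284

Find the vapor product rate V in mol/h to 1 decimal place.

V = 36.8 mol/h

Let β = V/F and solve Σ zᵢ(Kᵢ−1)/(1+β(Kᵢ−1)) = 0.
Check two-phase: ΣzᵢKᵢ = 1.6769 > 1 and Σzᵢ/Kᵢ = 1.1742 > 1, so g(0) = 0.6769 > 0 and g(1) = -0.1742 < 0.
Newton iteration, β⁰ = 0.5:
  β = 0.5000: g = 0.26388, g' = -0.6471 → β = 0.9078
  β = 0.9078: g = -0.05286, g' = -1.1170 → β = 0.8605
  β = 0.8605: g = -0.00347, g' = -0.9775 → β = 0.8569
Converged at β = 0.8569.
Then V = β·F = 0.8569·43 = 36.8 mol/h and L = F − V = 6.2 mol/h.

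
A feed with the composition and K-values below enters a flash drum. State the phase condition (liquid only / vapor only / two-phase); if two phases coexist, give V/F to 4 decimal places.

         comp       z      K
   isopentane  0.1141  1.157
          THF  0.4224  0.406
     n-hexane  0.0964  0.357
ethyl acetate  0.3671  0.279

liquid only

ΣzᵢKᵢ = 0.4403; Σzᵢ/Kᵢ = 2.7248.
Since ΣzᵢKᵢ < 1 the mixture is below its bubble point — single liquid phase.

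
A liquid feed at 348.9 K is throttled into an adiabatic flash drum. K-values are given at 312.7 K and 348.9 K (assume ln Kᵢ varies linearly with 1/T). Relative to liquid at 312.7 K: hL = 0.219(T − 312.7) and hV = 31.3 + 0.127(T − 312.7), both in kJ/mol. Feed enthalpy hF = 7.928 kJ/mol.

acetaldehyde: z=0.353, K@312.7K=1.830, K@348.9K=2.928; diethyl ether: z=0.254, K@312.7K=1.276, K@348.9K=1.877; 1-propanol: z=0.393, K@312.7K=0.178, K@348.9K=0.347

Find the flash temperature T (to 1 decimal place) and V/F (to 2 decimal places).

Adiabatic flash: solve Rachford–Rice at each trial T, then check hF = ψ·hV(T) + (1−ψ)·hL(T).
  T = 312.7 K: K = (1.830, 1.276, 0.178), RR gives ψ = 0.075, H_out = 2.361 kJ/mol
  T = 348.9 K: K = (2.928, 1.877, 0.347), RR gives ψ = 0.648, H_out = 26.043 kJ/mol
  T = 330.8 K: K = (2.345, 1.564, 0.253), RR gives ψ = 0.409, H_out = 16.086 kJ/mol
  T = 321.8 K: K = (2.080, 1.418, 0.214), RR gives ψ = 0.267, H_out = 10.131 kJ/mol
  T = 317.2 K: K = (1.951, 1.345, 0.195), RR gives ψ = 0.179, H_out = 6.511 kJ/mol
  T = 319.5 K: K = (2.015, 1.381, 0.204), RR gives ψ = 0.225, H_out = 8.385 kJ/mol
Linear interpolation between T = 317.2 (H_out = 6.511) and T = 319.5 (H_out = 8.385) on hF = 7.928 gives T ≈ 318.9 K, at which ψ = 0.21.

T = 318.9 K, V/F = 0.21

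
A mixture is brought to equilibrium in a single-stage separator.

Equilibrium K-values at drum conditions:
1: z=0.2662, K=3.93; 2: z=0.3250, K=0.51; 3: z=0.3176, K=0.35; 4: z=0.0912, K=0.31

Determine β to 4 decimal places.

Material balance + equilibrium reduce to Σ zᵢ(Kᵢ−1)/(1+β(Kᵢ−1)) = 0.
Check two-phase: ΣzᵢKᵢ = 1.3513 > 1 and Σzᵢ/Kᵢ = 1.9066 > 1, so g(0) = 0.3513 > 0 and g(1) = -0.9066 < 0.
Iterate (Newton) starting at β = 0.5:
  β = 0.5000: g = -0.29642, g' = -0.9087 → β = 0.1738
  β = 0.1738: g = 0.03848, g' = -1.3231 → β = 0.2029
  β = 0.2029: g = 0.00137, g' = -1.2319 → β = 0.2040
Converged at β = 0.2040.

β = 0.2040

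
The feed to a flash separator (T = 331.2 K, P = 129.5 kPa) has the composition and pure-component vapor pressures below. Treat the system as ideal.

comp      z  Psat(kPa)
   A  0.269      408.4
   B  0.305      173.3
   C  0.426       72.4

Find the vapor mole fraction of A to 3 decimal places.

y_A = 0.309

Raoult's law: Kᵢ = Pᵢˢᵃᵗ/P = Pᵢˢᵃᵗ/129.5.
  K_A = 408.4/129.5 = 3.15367, K_B = 173.3/129.5 = 1.33822, K_C = 72.4/129.5 = 0.55907
Let β = V/F and solve Σ zᵢ(Kᵢ−1)/(1+β(Kᵢ−1)) = 0.
Feasibility: ΣzᵢKᵢ = 1.495, Σzᵢ/Kᵢ = 1.075 — both > 1, two phases present.
Newton–Raphson from β = 0.5:
  β = 0.500: g = 0.1262, g' = -0.451 → β = 0.780
  β = 0.780: g = 0.0116, g' = -0.388 → β = 0.810
Converged at β = 0.810.
Compositions from xᵢ = zᵢ/(1+β(Kᵢ−1)), yᵢ = Kᵢxᵢ:
  A: x = 0.098, y = 0.309
  B: x = 0.239, y = 0.320
  C: x = 0.663, y = 0.370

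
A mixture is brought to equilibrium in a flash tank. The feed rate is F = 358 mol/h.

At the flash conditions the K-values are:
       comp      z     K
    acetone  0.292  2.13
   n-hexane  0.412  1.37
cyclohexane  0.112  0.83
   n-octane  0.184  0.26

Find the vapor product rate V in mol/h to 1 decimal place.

V = 251.3 mol/h

Let ψ = V/F and solve Σ zᵢ(Kᵢ−1)/(1+ψ(Kᵢ−1)) = 0.
g(0) = ΣzᵢKᵢ − 1 = 0.327 and g(1) = 1 − Σzᵢ/Kᵢ = -0.280, so a root lies in (0, 1).
Newton–Raphson from ψ = 0.5:
  ψ = 0.500: g = 0.1025, g' = -0.450 → ψ = 0.728
  ψ = 0.728: g = -0.0157, g' = -0.625 → ψ = 0.703
  ψ = 0.703: g = -0.0004, g' = -0.593 → ψ = 0.702
Converged at ψ = 0.702.
Then V = ψ·F = 0.7020·358 = 251.3 mol/h and L = F − V = 106.7 mol/h.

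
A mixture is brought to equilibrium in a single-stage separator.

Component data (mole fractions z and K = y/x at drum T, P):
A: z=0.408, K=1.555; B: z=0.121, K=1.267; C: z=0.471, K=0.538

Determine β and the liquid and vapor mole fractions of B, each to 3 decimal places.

Newton iteration, β⁰ = 0.5:
  β = 0.500: g = -0.0772, g' = -0.254 → β = 0.196
  β = 0.196: g = -0.0043, g' = -0.232 → β = 0.177
Converged at β = 0.177.
Compositions from xᵢ = zᵢ/(1+β(Kᵢ−1)), yᵢ = Kᵢxᵢ:
  A: x = 0.371, y = 0.578
  B: x = 0.116, y = 0.146
  C: x = 0.513, y = 0.276

β = 0.177, x_B = 0.116, y_B = 0.146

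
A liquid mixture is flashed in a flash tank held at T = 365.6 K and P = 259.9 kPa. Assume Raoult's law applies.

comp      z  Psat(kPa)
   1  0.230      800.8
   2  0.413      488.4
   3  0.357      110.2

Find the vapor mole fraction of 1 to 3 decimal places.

y_1 = 0.262

Raoult's law: Kᵢ = Pᵢˢᵃᵗ/P = Pᵢˢᵃᵗ/259.9.
  K_1 = 800.8/259.9 = 3.08119, K_2 = 488.4/259.9 = 1.87918, K_3 = 110.2/259.9 = 0.42401
Material balance + equilibrium reduce to Σ zᵢ(Kᵢ−1)/(1+ψ(Kᵢ−1)) = 0.
Feasibility: ΣzᵢKᵢ = 1.636, Σzᵢ/Kᵢ = 1.136 — both > 1, two phases present.
Iterate (Newton) starting at ψ = 0.5:
  ψ = 0.500: g = 0.1980, g' = -0.627 → ψ = 0.816
  ψ = 0.816: g = 0.0010, g' = -0.667 → ψ = 0.817
Converged at ψ = 0.817.
Compositions from xᵢ = zᵢ/(1+ψ(Kᵢ−1)), yᵢ = Kᵢxᵢ:
  1: x = 0.085, y = 0.262
  2: x = 0.240, y = 0.452
  3: x = 0.675, y = 0.286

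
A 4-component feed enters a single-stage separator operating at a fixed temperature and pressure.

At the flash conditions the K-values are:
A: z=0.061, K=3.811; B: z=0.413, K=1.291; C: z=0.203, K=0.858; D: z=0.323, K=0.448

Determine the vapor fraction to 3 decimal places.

ψ = 0.181

Iterate (Newton) starting at ψ = 0.5:
  ψ = 0.500: g = -0.1011, g' = -0.302 → ψ = 0.166
  ψ = 0.166: g = 0.0058, g' = -0.380 → ψ = 0.181
Converged at ψ = 0.181.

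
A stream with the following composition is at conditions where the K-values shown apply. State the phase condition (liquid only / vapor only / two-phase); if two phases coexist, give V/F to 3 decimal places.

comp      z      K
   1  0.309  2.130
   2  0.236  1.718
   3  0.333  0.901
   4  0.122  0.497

ΣzᵢKᵢ = 1.424; Σzᵢ/Kᵢ = 0.898.
Since Σzᵢ/Kᵢ < 1 the mixture is above its dew point — single vapor phase.

vapor only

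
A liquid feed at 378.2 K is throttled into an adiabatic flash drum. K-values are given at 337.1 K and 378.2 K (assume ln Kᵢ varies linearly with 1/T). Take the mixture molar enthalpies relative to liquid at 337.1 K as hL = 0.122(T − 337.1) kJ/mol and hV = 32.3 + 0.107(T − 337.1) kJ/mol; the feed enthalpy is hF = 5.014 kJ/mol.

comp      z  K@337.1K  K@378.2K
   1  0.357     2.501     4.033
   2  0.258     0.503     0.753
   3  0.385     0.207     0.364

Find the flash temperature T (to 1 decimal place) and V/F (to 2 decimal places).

Adiabatic flash: solve Rachford–Rice at each trial T, then check hF = ψ·hV(T) + (1−ψ)·hL(T).
  T = 337.1 K: K = (2.501, 0.503, 0.207), RR gives ψ = 0.099, H_out = 3.210 kJ/mol
  T = 378.2 K: K = (4.033, 0.753, 0.364), RR gives ψ = 0.498, H_out = 20.803 kJ/mol
  T = 357.6 K: K = (3.218, 0.622, 0.279), RR gives ψ = 0.311, H_out = 12.458 kJ/mol
  T = 347.4 K: K = (2.849, 0.562, 0.241), RR gives ψ = 0.214, H_out = 8.121 kJ/mol
  T = 342.2 K: K = (2.670, 0.532, 0.224), RR gives ψ = 0.159, H_out = 5.734 kJ/mol
  T = 339.6 K: K = (2.583, 0.517, 0.215), RR gives ψ = 0.129, H_out = 4.474 kJ/mol
  T = 340.9 K: K = (2.627, 0.524, 0.219), RR gives ψ = 0.144, H_out = 5.110 kJ/mol
Linear interpolation between T = 339.6 (H_out = 4.474) and T = 340.9 (H_out = 5.110) on hF = 5.014 gives T ≈ 340.7 K, at which ψ = 0.14.

T = 340.7 K, V/F = 0.14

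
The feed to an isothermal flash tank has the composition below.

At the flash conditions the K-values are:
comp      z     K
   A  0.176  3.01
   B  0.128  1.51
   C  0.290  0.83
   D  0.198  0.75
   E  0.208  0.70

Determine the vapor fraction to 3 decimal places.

Let ψ = V/F and solve Σ zᵢ(Kᵢ−1)/(1+ψ(Kᵢ−1)) = 0.
Feasibility: ΣzᵢKᵢ = 1.258, Σzᵢ/Kᵢ = 1.054 — both > 1, two phases present.
Newton iteration, ψ⁰ = 0.68:
  ψ = 0.680: g = 0.0042, g' = -0.204 → ψ = 0.700
  ψ = 0.700: g = 0.0000, g' = -0.200 → ψ = 0.701
Converged at ψ = 0.701.

ψ = 0.701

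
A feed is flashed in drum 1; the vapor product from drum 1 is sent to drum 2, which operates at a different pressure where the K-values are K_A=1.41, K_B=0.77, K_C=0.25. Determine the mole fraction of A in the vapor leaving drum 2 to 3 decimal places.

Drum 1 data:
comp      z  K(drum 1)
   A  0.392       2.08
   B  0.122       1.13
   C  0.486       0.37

Drum 1:
Iterate (Newton) starting at ψ₁ = 0.5:
  ψ₁ = 0.500: g = -0.1572, g' = -0.606 → ψ₁ = 0.241
  ψ₁ = 0.241: g = -0.0094, g' = -0.558 → ψ₁ = 0.224
Converged at ψ₁ = 0.224.
Drum-1 compositions:
  A: x = 0.316, y = 0.657
  B: x = 0.119, y = 0.134
  C: x = 0.566, y = 0.209
Drum-2 feed = drum-1 vapor: z₂ = (0.6567, 0.1340, 0.2093).
Drum 2:
Material balance + equilibrium reduce to Σ zᵢ(Kᵢ−1)/(1+ψ₂(Kᵢ−1)) = 0.
g(0) = ΣzᵢKᵢ − 1 = 0.081 and g(1) = 1 − Σzᵢ/Kᵢ = -0.477, so a root lies in (0, 1).
Newton iteration, ψ₂⁰ = 0.5:
  ψ₂ = 0.500: g = -0.0625, g' = -0.386 → ψ₂ = 0.338
  ψ₂ = 0.338: g = -0.0073, g' = -0.305 → ψ₂ = 0.314
Converged at ψ₂ = 0.314.
  A: x = 0.582, y = 0.820
  B: x = 0.144, y = 0.111
  C: x = 0.274, y = 0.068

y_A (drum 2) = 0.820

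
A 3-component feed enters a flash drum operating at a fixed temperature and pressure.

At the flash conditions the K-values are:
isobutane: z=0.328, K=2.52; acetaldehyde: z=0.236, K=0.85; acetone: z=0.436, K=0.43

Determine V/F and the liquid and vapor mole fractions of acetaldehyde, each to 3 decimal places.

Iterate (Newton) starting at V/F = 0.66:
  V/F = 0.660: g = -0.1888, g' = -0.559 → V/F = 0.323
  V/F = 0.323: g = -0.0071, g' = -0.560 → V/F = 0.310
Converged at V/F = 0.310.
Compositions from xᵢ = zᵢ/(1+V/F(Kᵢ−1)), yᵢ = Kᵢxᵢ:
  isobutane: x = 0.223, y = 0.562
  acetaldehyde: x = 0.248, y = 0.210
  acetone: x = 0.530, y = 0.228

V/F = 0.310, x_acetaldehyde = 0.248, y_acetaldehyde = 0.210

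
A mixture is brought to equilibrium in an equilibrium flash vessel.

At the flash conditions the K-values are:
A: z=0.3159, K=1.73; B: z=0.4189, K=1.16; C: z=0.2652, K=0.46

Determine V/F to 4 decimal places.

Rachford–Rice: g(V/F) = Σ zᵢ(Kᵢ−1)/(1+V/F(Kᵢ−1)) = 0.
Feasibility: ΣzᵢKᵢ = 1.1544, Σzᵢ/Kᵢ = 1.1202 — both > 1, two phases present.
Iterate (Newton) starting at V/F = 0.35:
  V/F = 0.3500: g = 0.07057, g' = -0.2340 → V/F = 0.6516
  V/F = 0.6516: g = -0.00398, g' = -0.2702 → V/F = 0.6369
  V/F = 0.6369: g = -0.00002, g' = -0.2669 → V/F = 0.6368
Converged at V/F = 0.6368.

V/F = 0.6368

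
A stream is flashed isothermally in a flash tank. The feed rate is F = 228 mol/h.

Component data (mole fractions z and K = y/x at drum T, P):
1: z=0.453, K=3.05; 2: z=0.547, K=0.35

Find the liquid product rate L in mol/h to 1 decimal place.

Binary case is linear: z₁(K₁−1)(1+β(K₂−1)) + z₂(K₂−1)(1+β(K₁−1)) = 0
⇒ β = [z₁(K₁−1)+z₂(K₂−1)] / [−(K₁−1)(K₂−1)] = 0.5731/1.3325 = 0.430
Then V = β·F = 0.4301·228 = 98.1 mol/h and L = F − V = 129.9 mol/h.

L = 129.9 mol/h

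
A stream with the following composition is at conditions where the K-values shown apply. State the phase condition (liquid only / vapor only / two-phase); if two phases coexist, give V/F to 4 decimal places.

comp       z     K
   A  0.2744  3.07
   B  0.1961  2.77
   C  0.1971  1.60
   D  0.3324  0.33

ΣzᵢKᵢ = 1.8107; Σzᵢ/Kᵢ = 1.2906.
Both exceed 1, so a two-phase solution exists.
Rachford–Rice: g(ψ) = Σ zᵢ(Kᵢ−1)/(1+ψ(Kᵢ−1)) = 0.
Newton–Raphson from ψ = 0.33:
  ψ = 0.3300: g = 0.36938, g' = -0.9553 → ψ = 0.7167
  ψ = 0.7167: g = 0.03599, g' = -0.8969 → ψ = 0.7568
  ψ = 0.7568: g = -0.00079, g' = -0.9384 → ψ = 0.7560
Converged at ψ = 0.7560.

two-phase, V/F = 0.7560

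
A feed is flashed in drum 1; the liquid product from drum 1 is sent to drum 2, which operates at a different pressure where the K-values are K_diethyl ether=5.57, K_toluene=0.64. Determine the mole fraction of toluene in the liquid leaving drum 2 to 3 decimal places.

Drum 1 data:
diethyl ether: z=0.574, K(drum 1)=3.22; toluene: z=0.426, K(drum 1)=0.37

Drum 1:
Let ψ₁ = V/F and solve Σ zᵢ(Kᵢ−1)/(1+ψ₁(Kᵢ−1)) = 0.
Check two-phase: ΣzᵢKᵢ = 2.006 > 1 and Σzᵢ/Kᵢ = 1.330 > 1, so g(0) = 1.006 > 0 and g(1) = -0.330 < 0.
Iterate (Newton) starting at ψ₁ = 0.5:
  ψ₁ = 0.500: g = 0.2121, g' = -0.996 → ψ₁ = 0.713
  ψ₁ = 0.713: g = 0.0061, g' = -0.981 → ψ₁ = 0.719
Converged at ψ₁ = 0.719.
Drum-1 compositions:
  diethyl ether: x = 0.221, y = 0.712
  toluene: x = 0.779, y = 0.288
Drum-2 feed = drum-1 liquid: z₂ = (0.2211, 0.7789).
Drum 2:
Rachford–Rice: g(ψ₂) = Σ zᵢ(Kᵢ−1)/(1+ψ₂(Kᵢ−1)) = 0.
g(0) = ΣzᵢKᵢ − 1 = 0.730 and g(1) = 1 − Σzᵢ/Kᵢ = -0.257, so a root lies in (0, 1).
Iterate (Newton) starting at ψ₂ = 0.37:
  ψ₂ = 0.370: g = 0.0519, g' = -0.772 → ψ₂ = 0.437
  ψ₂ = 0.437: g = 0.0041, g' = -0.656 → ψ₂ = 0.444
Converged at ψ₂ = 0.444.
  diethyl ether: x = 0.073, y = 0.407
  toluene: x = 0.927, y = 0.593

x_toluene (drum 2) = 0.927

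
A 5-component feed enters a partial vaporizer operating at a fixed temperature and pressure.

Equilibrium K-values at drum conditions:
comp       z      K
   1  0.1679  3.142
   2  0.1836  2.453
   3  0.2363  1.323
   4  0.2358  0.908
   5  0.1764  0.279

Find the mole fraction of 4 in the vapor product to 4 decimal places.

y_4 = 0.2309

Let β = V/F and solve Σ zᵢ(Kᵢ−1)/(1+β(Kᵢ−1)) = 0.
Check two-phase: ΣzᵢKᵢ = 1.5539 > 1 and Σzᵢ/Kᵢ = 1.1988 > 1, so g(0) = 0.5539 > 0 and g(1) = -0.1988 < 0.
Iterate (Newton) starting at β = 0.34:
  β = 0.3400: g = 0.26454, g' = -0.6146 → β = 0.7704
  β = 0.7704: g = 0.01324, g' = -0.6781 → β = 0.7899
  β = 0.7899: g = -0.00024, g' = -0.7032 → β = 0.7896
Converged at β = 0.7896.
Compositions from xᵢ = zᵢ/(1+β(Kᵢ−1)), yᵢ = Kᵢxᵢ:
  1: x = 0.0624, y = 0.1960
  2: x = 0.0855, y = 0.2097
  3: x = 0.1883, y = 0.2491
  4: x = 0.2543, y = 0.2309
  5: x = 0.4096, y = 0.1143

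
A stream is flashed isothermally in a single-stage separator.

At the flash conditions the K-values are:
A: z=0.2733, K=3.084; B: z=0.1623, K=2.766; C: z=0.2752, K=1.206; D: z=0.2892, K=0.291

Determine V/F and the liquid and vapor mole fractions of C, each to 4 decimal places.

V/F = 0.7026, x_C = 0.2404, y_C = 0.2899

Rachford–Rice: g(V/F) = Σ zᵢ(Kᵢ−1)/(1+V/F(Kᵢ−1)) = 0.
g(0) = ΣzᵢKᵢ − 1 = 0.7078 and g(1) = 1 − Σzᵢ/Kᵢ = -0.3693, so a root lies in (0, 1).
Iterate (Newton) starting at V/F = 0.42:
  V/F = 0.4200: g = 0.22847, g' = -0.8091 → V/F = 0.7024
  V/F = 0.7024: g = 0.00019, g' = -0.8821 → V/F = 0.7026
Converged at V/F = 0.7026.
Compositions from xᵢ = zᵢ/(1+V/F(Kᵢ−1)), yᵢ = Kᵢxᵢ:
  A: x = 0.1109, y = 0.3420
  B: x = 0.0724, y = 0.2003
  C: x = 0.2404, y = 0.2899
  D: x = 0.5763, y = 0.1677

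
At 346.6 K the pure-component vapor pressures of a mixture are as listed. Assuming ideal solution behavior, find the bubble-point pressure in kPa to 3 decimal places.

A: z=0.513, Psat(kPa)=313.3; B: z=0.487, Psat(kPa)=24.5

Pbub = 172.654 kPa

At the bubble point ψ → 0, so ΣzᵢKᵢ = 1 with Kᵢ = Pᵢˢᵃᵗ/P ⇒ P = ΣzᵢPᵢˢᵃᵗ.
P = 0.513·313.3 + 0.487·24.5 = 172.654 kPa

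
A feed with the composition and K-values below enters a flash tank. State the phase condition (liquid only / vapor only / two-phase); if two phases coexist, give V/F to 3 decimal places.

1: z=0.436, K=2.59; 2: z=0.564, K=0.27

ΣzᵢKᵢ = 1.282; Σzᵢ/Kᵢ = 2.257.
Both exceed 1, so a two-phase solution exists.
Material balance + equilibrium reduce to Σ zᵢ(Kᵢ−1)/(1+ψ(Kᵢ−1)) = 0.
Newton iteration, ψ⁰ = 0.64:
  ψ = 0.640: g = -0.4292, g' = -1.330 → ψ = 0.317
  ψ = 0.317: g = -0.0750, g' = -0.996 → ψ = 0.242
  ψ = 0.242: g = 0.0006, g' = -1.018 → ψ = 0.243
Converged at ψ = 0.243.

two-phase, V/F = 0.243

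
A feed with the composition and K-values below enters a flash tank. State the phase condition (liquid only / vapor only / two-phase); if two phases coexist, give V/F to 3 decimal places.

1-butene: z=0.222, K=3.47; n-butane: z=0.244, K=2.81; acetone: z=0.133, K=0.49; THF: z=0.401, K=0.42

ΣzᵢKᵢ = 1.690; Σzᵢ/Kᵢ = 1.377.
Both exceed 1, so a two-phase solution exists.
Let ψ = V/F and solve Σ zᵢ(Kᵢ−1)/(1+ψ(Kᵢ−1)) = 0.
Iterate (Newton) starting at ψ = 0.36:
  ψ = 0.360: g = 0.1806, g' = -0.940 → ψ = 0.552
  ψ = 0.552: g = 0.0163, g' = -0.801 → ψ = 0.572
  ψ = 0.572: g = 0.0001, g' = -0.797 → ψ = 0.573
Converged at ψ = 0.573.

two-phase, V/F = 0.573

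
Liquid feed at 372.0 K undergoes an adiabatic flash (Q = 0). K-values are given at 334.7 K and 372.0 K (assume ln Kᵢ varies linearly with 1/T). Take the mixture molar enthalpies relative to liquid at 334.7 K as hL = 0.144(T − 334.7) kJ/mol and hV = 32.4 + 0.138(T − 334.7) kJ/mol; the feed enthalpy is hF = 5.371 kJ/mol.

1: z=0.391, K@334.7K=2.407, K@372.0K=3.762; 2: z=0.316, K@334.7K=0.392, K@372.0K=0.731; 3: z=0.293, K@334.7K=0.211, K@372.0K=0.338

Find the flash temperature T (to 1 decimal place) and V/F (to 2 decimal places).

Adiabatic flash: solve Rachford–Rice at each trial T, then check hF = ψ·hV(T) + (1−ψ)·hL(T).
  T = 334.7 K: K = (2.407, 0.392, 0.211), RR gives ψ = 0.129, H_out = 4.172 kJ/mol
  T = 372.0 K: K = (3.762, 0.731, 0.338), RR gives ψ = 0.579, H_out = 24.012 kJ/mol
  T = 353.4 K: K = (3.047, 0.545, 0.271), RR gives ψ = 0.359, H_out = 14.275 kJ/mol
  T = 344.0 K: K = (2.715, 0.464, 0.240), RR gives ψ = 0.248, H_out = 9.375 kJ/mol
  T = 339.4 K: K = (2.560, 0.427, 0.225), RR gives ψ = 0.191, H_out = 6.870 kJ/mol
  T = 337.0 K: K = (2.481, 0.409, 0.218), RR gives ψ = 0.160, H_out = 5.513 kJ/mol
Linear interpolation between T = 334.7 (H_out = 4.172) and T = 337.0 (H_out = 5.513) on hF = 5.371 gives T ≈ 336.8 K, at which ψ = 0.16.

T = 336.8 K, V/F = 0.16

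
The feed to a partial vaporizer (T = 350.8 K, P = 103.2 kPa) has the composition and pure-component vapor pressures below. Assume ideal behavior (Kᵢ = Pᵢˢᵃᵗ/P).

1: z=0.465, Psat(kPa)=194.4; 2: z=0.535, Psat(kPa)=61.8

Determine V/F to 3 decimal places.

V/F = 0.554

Raoult's law: Kᵢ = Pᵢˢᵃᵗ/P = Pᵢˢᵃᵗ/103.2.
  K_1 = 194.4/103.2 = 1.88372, K_2 = 61.8/103.2 = 0.59884
Material balance + equilibrium reduce to Σ zᵢ(Kᵢ−1)/(1+V/F(Kᵢ−1)) = 0.
Check two-phase: ΣzᵢKᵢ = 1.196 > 1 and Σzᵢ/Kᵢ = 1.140 > 1, so g(0) = 0.196 > 0 and g(1) = -0.140 < 0.
Binary case is linear: z₁(K₁−1)(1+V/F(K₂−1)) + z₂(K₂−1)(1+V/F(K₁−1)) = 0
⇒ V/F = [z₁(K₁−1)+z₂(K₂−1)] / [−(K₁−1)(K₂−1)] = 0.1963/0.3545 = 0.554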